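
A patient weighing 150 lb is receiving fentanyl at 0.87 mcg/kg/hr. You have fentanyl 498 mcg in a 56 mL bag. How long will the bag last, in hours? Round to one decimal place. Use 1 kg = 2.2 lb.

Weight = 150 lb ÷ 2.2 lb/kg = 68.18182 kg
Dose = 0.87 mcg/kg/hr × 68.18182 kg = 59.31818 mcg/hr
Concentration = 498 mcg ÷ 56 mL = 8.892857 mcg/mL
Rate = 59.31818 mcg/hr ÷ 8.892857 mcg/mL = 6.670318 mL/hr
Duration = 56 mL ÷ 6.670318 mL/hr = 8.395402 hr

8.4 hours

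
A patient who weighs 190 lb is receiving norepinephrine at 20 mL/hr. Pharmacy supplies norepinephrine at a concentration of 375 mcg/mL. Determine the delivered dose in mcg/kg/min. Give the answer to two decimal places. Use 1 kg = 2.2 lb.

1.45 mcg/kg/min

Weight = 190 lb ÷ 2.2 lb/kg = 86.36364 kg
Drug rate = 20 mL/hr × 375 mcg/mL = 7500 mcg/hr
7500 mcg/hr ÷ 60 min/hr = 125 mcg/min
125 mcg/min ÷ 86.36364 kg = 1.447368 mcg/kg/min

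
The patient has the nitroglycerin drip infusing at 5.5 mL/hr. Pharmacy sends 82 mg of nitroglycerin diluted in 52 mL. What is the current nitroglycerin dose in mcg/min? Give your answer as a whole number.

145 mcg/min

Concentration = 82 mg ÷ 52 mL = 1.576923 mg/mL = 1576.923 mcg/mL
Drug rate = 5.5 mL/hr × 1576.923 mcg/mL = 8673.077 mcg/hr
8673.077 mcg/hr ÷ 60 min/hr = 144.5513 mcg/min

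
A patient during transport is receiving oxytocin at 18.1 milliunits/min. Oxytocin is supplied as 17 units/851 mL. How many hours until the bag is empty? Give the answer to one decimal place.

18.1 milliunits/min × 60 min/hr = 1086 milliunits/hr
Concentration = 17 units ÷ 851 mL = 0.0199765 units/mL = 19.9765 milliunits/mL
Rate = 1086 milliunits/hr ÷ 19.9765 milliunits/mL = 54.36388 mL/hr
Duration = 851 mL ÷ 54.36388 mL/hr = 15.65378 hr

15.7 hours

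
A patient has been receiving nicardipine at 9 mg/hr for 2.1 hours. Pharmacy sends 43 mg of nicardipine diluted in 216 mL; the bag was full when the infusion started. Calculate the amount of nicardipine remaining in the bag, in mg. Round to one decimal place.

Concentration = 43 mg ÷ 216 mL = 0.1990741 mg/mL
Rate = 9 mg/hr ÷ 0.1990741 mg/mL = 45.2093 mL/hr
Volume infused = 45.2093 mL/hr × 2.1 hr = 94.93953 mL
Volume remaining = 216 − 94.93953 = 121.0605 mL
Drug remaining = 121.0605 mL × 0.1990741 mg/mL = 24.1 mg

24.1 mg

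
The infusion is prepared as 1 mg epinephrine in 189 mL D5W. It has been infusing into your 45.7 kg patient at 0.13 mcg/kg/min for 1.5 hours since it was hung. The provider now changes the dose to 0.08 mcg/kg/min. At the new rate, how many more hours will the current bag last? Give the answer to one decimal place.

Initial rate:
Dose = 0.13 mcg/kg/min × 45.7 kg = 5.941 mcg/min
5.941 mcg/min × 60 min/hr = 356.46 mcg/hr
Concentration = 1 mg ÷ 189 mL = 0.005291005 mg/mL = 5.291005 mcg/mL
Rate = 356.46 mcg/hr ÷ 5.291005 mcg/mL = 67.37094 mL/hr
Volume infused so far = 67.37094 mL/hr × 1.5 hr = 101.0564 mL
Volume remaining = 189 − 101.0564 = 87.94359 mL
New rate:
Dose = 0.08 mcg/kg/min × 45.7 kg = 3.656 mcg/min
3.656 mcg/min × 60 min/hr = 219.36 mcg/hr
Rate = 219.36 mcg/hr ÷ 5.291005 mcg/mL = 41.45904 mL/hr
Time remaining = 87.94359 mL ÷ 41.45904 mL/hr = 2.121216 hr

2.1 hours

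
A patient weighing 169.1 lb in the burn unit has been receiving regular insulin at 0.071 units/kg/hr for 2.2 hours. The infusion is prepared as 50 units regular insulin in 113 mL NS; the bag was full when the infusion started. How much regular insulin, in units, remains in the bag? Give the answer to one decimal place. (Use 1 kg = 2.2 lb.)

Weight = 169.1 lb ÷ 2.2 lb/kg = 76.86364 kg
Dose = 0.071 units/kg/hr × 76.86364 kg = 5.457318 units/hr
Concentration = 50 units ÷ 113 mL = 0.4424779 units/mL
Rate = 5.457318 units/hr ÷ 0.4424779 units/mL = 12.33354 mL/hr
Volume infused = 12.33354 mL/hr × 2.2 hr = 27.13379 mL
Volume remaining = 113 − 27.13379 = 85.86621 mL
Drug remaining = 85.86621 mL × 0.4424779 units/mL = 37.9939 units

38.0 units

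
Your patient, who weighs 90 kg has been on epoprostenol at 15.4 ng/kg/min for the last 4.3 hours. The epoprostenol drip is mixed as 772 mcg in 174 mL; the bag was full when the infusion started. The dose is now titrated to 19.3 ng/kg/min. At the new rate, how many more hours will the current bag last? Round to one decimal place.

4.0 hours

Initial rate:
Dose = 15.4 ng/kg/min × 90 kg = 1386 ng/min
1386 ng/min × 60 min/hr = 83160 ng/hr
Concentration = 772 mcg ÷ 174 mL = 4.436782 mcg/mL = 4436.782 ng/mL
Rate = 83160 ng/hr ÷ 4436.782 ng/mL = 18.74332 mL/hr
Volume infused so far = 18.74332 mL/hr × 4.3 hr = 80.59626 mL
Volume remaining = 174 − 80.59626 = 93.40374 mL
New rate:
Dose = 19.3 ng/kg/min × 90 kg = 1737 ng/min
1737 ng/min × 60 min/hr = 104220 ng/hr
Rate = 104220 ng/hr ÷ 4436.782 ng/mL = 23.49 mL/hr
Time remaining = 93.40374 mL ÷ 23.49 mL/hr = 3.976319 hr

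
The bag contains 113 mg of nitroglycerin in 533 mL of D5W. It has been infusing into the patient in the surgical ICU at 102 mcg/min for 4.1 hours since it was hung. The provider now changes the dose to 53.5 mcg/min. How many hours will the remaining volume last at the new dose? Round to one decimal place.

Initial rate:
102 mcg/min × 60 min/hr = 6120 mcg/hr
Concentration = 113 mg ÷ 533 mL = 0.2120075 mg/mL = 212.0075 mcg/mL
Rate = 6120 mcg/hr ÷ 212.0075 mcg/mL = 28.8669 mL/hr
Volume infused so far = 28.8669 mL/hr × 4.1 hr = 118.3543 mL
Volume remaining = 533 − 118.3543 = 414.6457 mL
New rate:
53.5 mcg/min × 60 min/hr = 3210 mcg/hr
Rate = 3210 mcg/hr ÷ 212.0075 mcg/mL = 15.14097 mL/hr
Time remaining = 414.6457 mL ÷ 15.14097 mL/hr = 27.38567 hr

27.4 hours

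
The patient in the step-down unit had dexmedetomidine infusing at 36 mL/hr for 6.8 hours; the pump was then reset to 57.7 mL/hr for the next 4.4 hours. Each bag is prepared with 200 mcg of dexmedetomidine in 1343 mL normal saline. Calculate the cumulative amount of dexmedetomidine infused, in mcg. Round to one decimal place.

74.3 mcg

Concentration = 200 mcg ÷ 1343 mL = 0.1489203 mcg/mL
Stage 1: 36 mL/hr × 6.8 hr = 244.8 mL → 244.8 mL × 0.1489203 mcg/mL = 36.4557 mcg
Stage 2: 57.7 mL/hr × 4.4 hr = 253.88 mL → 253.88 mL × 0.1489203 mcg/mL = 37.80789 mcg
Total = 36.4557 + 37.80789 = 74.26359 mcg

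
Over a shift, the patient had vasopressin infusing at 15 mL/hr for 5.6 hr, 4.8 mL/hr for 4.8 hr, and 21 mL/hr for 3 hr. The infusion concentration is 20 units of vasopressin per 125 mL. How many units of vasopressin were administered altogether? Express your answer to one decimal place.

27.2 units

Concentration = 20 units ÷ 125 mL = 0.16 units/mL
Stage 1: 15 mL/hr × 5.6 hr = 84 mL → 84 mL × 0.16 units/mL = 13.44 units
Stage 2: 4.8 mL/hr × 4.8 hr = 23.04 mL → 23.04 mL × 0.16 units/mL = 3.6864 units
Stage 3: 21 mL/hr × 3 hr = 63 mL → 63 mL × 0.16 units/mL = 10.08 units
Total = 13.44 + 3.6864 + 10.08 = 27.2064 units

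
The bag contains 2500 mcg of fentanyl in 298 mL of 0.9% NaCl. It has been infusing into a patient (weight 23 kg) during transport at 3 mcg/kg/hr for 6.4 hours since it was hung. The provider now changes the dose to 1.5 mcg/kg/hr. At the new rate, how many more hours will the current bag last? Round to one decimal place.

Initial rate:
Dose = 3 mcg/kg/hr × 23 kg = 69 mcg/hr
Concentration = 2500 mcg ÷ 298 mL = 8.389262 mcg/mL
Rate = 69 mcg/hr ÷ 8.389262 mcg/mL = 8.2248 mL/hr
Volume infused so far = 8.2248 mL/hr × 6.4 hr = 52.63872 mL
Volume remaining = 298 − 52.63872 = 245.3613 mL
New rate:
Dose = 1.5 mcg/kg/hr × 23 kg = 34.5 mcg/hr
Rate = 34.5 mcg/hr ÷ 8.389262 mcg/mL = 4.1124 mL/hr
Time remaining = 245.3613 mL ÷ 4.1124 mL/hr = 59.66377 hr

59.7 hours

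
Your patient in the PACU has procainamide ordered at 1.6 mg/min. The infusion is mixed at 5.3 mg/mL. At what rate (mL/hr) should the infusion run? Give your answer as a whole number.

18 mL/hr

1.6 mg/min × 60 min/hr = 96 mg/hr
Rate = 96 mg/hr ÷ 5.3 mg/mL = 18.11321 mL/hr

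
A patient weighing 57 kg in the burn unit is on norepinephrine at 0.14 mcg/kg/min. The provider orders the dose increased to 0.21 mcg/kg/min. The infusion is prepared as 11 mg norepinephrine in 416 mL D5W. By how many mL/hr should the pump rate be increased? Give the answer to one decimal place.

9.1 mL/hr

At the current dose:
Dose = 0.14 mcg/kg/min × 57 kg = 7.98 mcg/min
7.98 mcg/min × 60 min/hr = 478.8 mcg/hr
Concentration = 11 mg ÷ 416 mL = 0.02644231 mg/mL = 26.44231 mcg/mL
Rate = 478.8 mcg/hr ÷ 26.44231 mcg/mL = 18.10735 mL/hr
At the new dose:
Dose = 0.21 mcg/kg/min × 57 kg = 11.97 mcg/min
11.97 mcg/min × 60 min/hr = 718.2 mcg/hr
Rate = 718.2 mcg/hr ÷ 26.44231 mcg/mL = 27.16102 mL/hr
Change = 27.16102 − 18.10735 = 9.053673 mL/hr → 9.053673 mL/hr increase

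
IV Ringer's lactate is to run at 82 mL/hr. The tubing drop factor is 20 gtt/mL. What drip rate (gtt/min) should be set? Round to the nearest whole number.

82 mL/hr ÷ 60 min/hr = 1.366667 mL/min
1.366667 mL/min × 20 gtt/mL = 27.33333 gtt/min

27 gtt/min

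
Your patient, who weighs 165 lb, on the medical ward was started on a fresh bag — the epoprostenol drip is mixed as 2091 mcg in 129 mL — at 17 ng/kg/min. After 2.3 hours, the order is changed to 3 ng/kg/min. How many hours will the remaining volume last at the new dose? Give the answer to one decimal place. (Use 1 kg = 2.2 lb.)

Initial rate:
Weight = 165 lb ÷ 2.2 lb/kg = 75 kg
Dose = 17 ng/kg/min × 75 kg = 1275 ng/min
1275 ng/min × 60 min/hr = 76500 ng/hr
Concentration = 2091 mcg ÷ 129 mL = 16.2093 mcg/mL = 16209.3 ng/mL
Rate = 76500 ng/hr ÷ 16209.3 ng/mL = 4.719512 mL/hr
Volume infused so far = 4.719512 mL/hr × 2.3 hr = 10.85488 mL
Volume remaining = 129 − 10.85488 = 118.1451 mL
New rate:
Dose = 3 ng/kg/min × 75 kg = 225 ng/min
225 ng/min × 60 min/hr = 13500 ng/hr
Rate = 13500 ng/hr ÷ 16209.3 ng/mL = 0.8328551 mL/hr
Time remaining = 118.1451 mL ÷ 0.8328551 mL/hr = 141.8556 hr

141.9 hours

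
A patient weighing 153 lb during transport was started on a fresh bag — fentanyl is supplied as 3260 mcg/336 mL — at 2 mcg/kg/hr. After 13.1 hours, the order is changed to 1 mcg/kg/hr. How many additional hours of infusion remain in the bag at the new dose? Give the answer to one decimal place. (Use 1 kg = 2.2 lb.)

Initial rate:
Weight = 153 lb ÷ 2.2 lb/kg = 69.54545 kg
Dose = 2 mcg/kg/hr × 69.54545 kg = 139.0909 mcg/hr
Concentration = 3260 mcg ÷ 336 mL = 9.702381 mcg/mL
Rate = 139.0909 mcg/hr ÷ 9.702381 mcg/mL = 14.33575 mL/hr
Volume infused so far = 14.33575 mL/hr × 13.1 hr = 187.7983 mL
Volume remaining = 336 − 187.7983 = 148.2017 mL
New rate:
Dose = 1 mcg/kg/hr × 69.54545 kg = 69.54545 mcg/hr
Rate = 69.54545 mcg/hr ÷ 9.702381 mcg/mL = 7.167875 mL/hr
Time remaining = 148.2017 mL ÷ 7.167875 mL/hr = 20.67582 hr

20.7 hours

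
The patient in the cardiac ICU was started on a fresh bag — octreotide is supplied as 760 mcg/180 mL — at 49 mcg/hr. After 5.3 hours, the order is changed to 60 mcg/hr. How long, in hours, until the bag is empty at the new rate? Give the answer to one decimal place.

Initial rate:
Concentration = 760 mcg ÷ 180 mL = 4.222222 mcg/mL
Rate = 49 mcg/hr ÷ 4.222222 mcg/mL = 11.60526 mL/hr
Volume infused so far = 11.60526 mL/hr × 5.3 hr = 61.50789 mL
Volume remaining = 180 − 61.50789 = 118.4921 mL
New rate:
Rate = 60 mcg/hr ÷ 4.222222 mcg/mL = 14.21053 mL/hr
Time remaining = 118.4921 mL ÷ 14.21053 mL/hr = 8.338333 hr

8.3 hours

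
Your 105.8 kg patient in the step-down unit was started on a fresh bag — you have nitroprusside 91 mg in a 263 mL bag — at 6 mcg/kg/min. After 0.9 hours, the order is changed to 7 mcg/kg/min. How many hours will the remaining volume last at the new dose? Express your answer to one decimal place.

1.3 hours

Initial rate:
Dose = 6 mcg/kg/min × 105.8 kg = 634.8 mcg/min
634.8 mcg/min × 60 min/hr = 38088 mcg/hr
Concentration = 91 mg ÷ 263 mL = 0.3460076 mg/mL = 346.0076 mcg/mL
Rate = 38088 mcg/hr ÷ 346.0076 mcg/mL = 110.0785 mL/hr
Volume infused so far = 110.0785 mL/hr × 0.9 hr = 99.07065 mL
Volume remaining = 263 − 99.07065 = 163.9293 mL
New rate:
Dose = 7 mcg/kg/min × 105.8 kg = 740.6 mcg/min
740.6 mcg/min × 60 min/hr = 44436 mcg/hr
Rate = 44436 mcg/hr ÷ 346.0076 mcg/mL = 128.4249 mL/hr
Time remaining = 163.9293 mL ÷ 128.4249 mL/hr = 1.276461 hr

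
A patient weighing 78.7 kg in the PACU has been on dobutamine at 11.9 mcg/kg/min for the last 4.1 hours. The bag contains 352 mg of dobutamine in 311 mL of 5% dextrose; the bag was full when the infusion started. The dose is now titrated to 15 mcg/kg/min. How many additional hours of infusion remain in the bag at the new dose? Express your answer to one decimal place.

Initial rate:
Dose = 11.9 mcg/kg/min × 78.7 kg = 936.53 mcg/min
936.53 mcg/min × 60 min/hr = 56191.8 mcg/hr
Concentration = 352 mg ÷ 311 mL = 1.131833 mg/mL = 1131.833 mcg/mL
Rate = 56191.8 mcg/hr ÷ 1131.833 mcg/mL = 49.64673 mL/hr
Volume infused so far = 49.64673 mL/hr × 4.1 hr = 203.5516 mL
Volume remaining = 311 − 203.5516 = 107.4484 mL
New rate:
Dose = 15 mcg/kg/min × 78.7 kg = 1180.5 mcg/min
1180.5 mcg/min × 60 min/hr = 70830 mcg/hr
Rate = 70830 mcg/hr ÷ 1131.833 mcg/mL = 62.57991 mL/hr
Time remaining = 107.4484 mL ÷ 62.57991 mL/hr = 1.716979 hr

1.7 hours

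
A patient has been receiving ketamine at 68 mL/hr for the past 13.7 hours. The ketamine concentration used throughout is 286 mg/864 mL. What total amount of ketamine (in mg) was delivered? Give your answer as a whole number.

Concentration = 286 mg ÷ 864 mL = 0.3310185 mg/mL
Drug rate = 68 mL/hr × 0.3310185 mg/mL = 22.50926 mg/hr
Total = 22.50926 mg/hr × 13.7 hr = 308.3769 mg

308 mg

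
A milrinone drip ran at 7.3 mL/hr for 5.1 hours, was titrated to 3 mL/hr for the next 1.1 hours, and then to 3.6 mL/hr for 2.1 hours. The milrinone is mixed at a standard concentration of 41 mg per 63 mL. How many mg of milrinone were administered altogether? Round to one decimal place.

Concentration = 41 mg ÷ 63 mL = 0.6507937 mg/mL
Stage 1: 7.3 mL/hr × 5.1 hr = 37.23 mL → 37.23 mL × 0.6507937 mg/mL = 24.22905 mg
Stage 2: 3 mL/hr × 1.1 hr = 3.3 mL → 3.3 mL × 0.6507937 mg/mL = 2.147619 mg
Stage 3: 3.6 mL/hr × 2.1 hr = 7.56 mL → 7.56 mL × 0.6507937 mg/mL = 4.92 mg
Total = 24.22905 + 2.147619 + 4.92 = 31.29667 mg

31.3 mg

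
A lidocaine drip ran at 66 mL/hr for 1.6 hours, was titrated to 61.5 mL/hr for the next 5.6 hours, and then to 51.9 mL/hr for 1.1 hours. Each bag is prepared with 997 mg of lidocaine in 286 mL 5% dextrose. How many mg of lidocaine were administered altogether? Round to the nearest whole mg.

1768 mg

Concentration = 997 mg ÷ 286 mL = 3.486014 mg/mL
Stage 1: 66 mL/hr × 1.6 hr = 105.6 mL → 105.6 mL × 3.486014 mg/mL = 368.1231 mg
Stage 2: 61.5 mL/hr × 5.6 hr = 344.4 mL → 344.4 mL × 3.486014 mg/mL = 1200.583 mg
Stage 3: 51.9 mL/hr × 1.1 hr = 57.09 mL → 57.09 mL × 3.486014 mg/mL = 199.0165 mg
Total = 368.1231 + 1200.583 + 199.0165 = 1767.723 mg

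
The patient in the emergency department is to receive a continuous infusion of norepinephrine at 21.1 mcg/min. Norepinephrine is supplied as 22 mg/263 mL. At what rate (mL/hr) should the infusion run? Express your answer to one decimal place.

21.1 mcg/min × 60 min/hr = 1266 mcg/hr
Concentration = 22 mg ÷ 263 mL = 0.08365019 mg/mL = 83.65019 mcg/mL
Rate = 1266 mcg/hr ÷ 83.65019 mcg/mL = 15.13445 mL/hr

15.1 mL/hr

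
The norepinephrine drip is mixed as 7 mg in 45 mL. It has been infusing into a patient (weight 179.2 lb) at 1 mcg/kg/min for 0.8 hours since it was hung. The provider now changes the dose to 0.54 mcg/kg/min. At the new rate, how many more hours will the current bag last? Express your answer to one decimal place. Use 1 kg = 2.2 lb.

Initial rate:
Weight = 179.2 lb ÷ 2.2 lb/kg = 81.45455 kg
Dose = 1 mcg/kg/min × 81.45455 kg = 81.45455 mcg/min
81.45455 mcg/min × 60 min/hr = 4887.273 mcg/hr
Concentration = 7 mg ÷ 45 mL = 0.1555556 mg/mL = 155.5556 mcg/mL
Rate = 4887.273 mcg/hr ÷ 155.5556 mcg/mL = 31.41818 mL/hr
Volume infused so far = 31.41818 mL/hr × 0.8 hr = 25.13455 mL
Volume remaining = 45 − 25.13455 = 19.86545 mL
New rate:
Dose = 0.54 mcg/kg/min × 81.45455 kg = 43.98545 mcg/min
43.98545 mcg/min × 60 min/hr = 2639.127 mcg/hr
Rate = 2639.127 mcg/hr ÷ 155.5556 mcg/mL = 16.96582 mL/hr
Time remaining = 19.86545 mL ÷ 16.96582 mL/hr = 1.17091 hr

1.2 hours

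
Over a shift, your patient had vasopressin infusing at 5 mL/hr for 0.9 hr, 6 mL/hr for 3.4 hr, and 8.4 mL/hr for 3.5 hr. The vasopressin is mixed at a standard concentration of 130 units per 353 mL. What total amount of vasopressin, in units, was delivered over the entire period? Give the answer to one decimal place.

20.0 units

Concentration = 130 units ÷ 353 mL = 0.368272 units/mL
Stage 1: 5 mL/hr × 0.9 hr = 4.5 mL → 4.5 mL × 0.368272 units/mL = 1.657224 units
Stage 2: 6 mL/hr × 3.4 hr = 20.4 mL → 20.4 mL × 0.368272 units/mL = 7.512748 units
Stage 3: 8.4 mL/hr × 3.5 hr = 29.4 mL → 29.4 mL × 0.368272 units/mL = 10.8272 units
Total = 1.657224 + 7.512748 + 10.8272 = 19.99717 units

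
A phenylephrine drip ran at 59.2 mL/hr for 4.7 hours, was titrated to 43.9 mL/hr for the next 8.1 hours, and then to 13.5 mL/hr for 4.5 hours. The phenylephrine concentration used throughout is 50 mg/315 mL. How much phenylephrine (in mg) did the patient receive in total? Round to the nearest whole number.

110 mg

Concentration = 50 mg ÷ 315 mL = 0.1587302 mg/mL
Stage 1: 59.2 mL/hr × 4.7 hr = 278.24 mL → 278.24 mL × 0.1587302 mg/mL = 44.16508 mg
Stage 2: 43.9 mL/hr × 8.1 hr = 355.59 mL → 355.59 mL × 0.1587302 mg/mL = 56.44286 mg
Stage 3: 13.5 mL/hr × 4.5 hr = 60.75 mL → 60.75 mL × 0.1587302 mg/mL = 9.642857 mg
Total = 44.16508 + 56.44286 + 9.642857 = 110.2508 mg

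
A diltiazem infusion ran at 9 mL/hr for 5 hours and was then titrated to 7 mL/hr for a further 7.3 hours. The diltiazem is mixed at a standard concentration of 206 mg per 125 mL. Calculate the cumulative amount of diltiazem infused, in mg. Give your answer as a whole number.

158 mg

Concentration = 206 mg ÷ 125 mL = 1.648 mg/mL
Stage 1: 9 mL/hr × 5 hr = 45 mL → 45 mL × 1.648 mg/mL = 74.16 mg
Stage 2: 7 mL/hr × 7.3 hr = 51.1 mL → 51.1 mL × 1.648 mg/mL = 84.2128 mg
Total = 74.16 + 84.2128 = 158.3728 mg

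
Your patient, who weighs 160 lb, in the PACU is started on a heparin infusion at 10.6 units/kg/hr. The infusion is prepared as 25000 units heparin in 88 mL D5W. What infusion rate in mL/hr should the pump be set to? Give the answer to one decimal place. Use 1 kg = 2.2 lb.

2.7 mL/hr

Weight = 160 lb ÷ 2.2 lb/kg = 72.72727 kg
Dose = 10.6 units/kg/hr × 72.72727 kg = 770.9091 units/hr
Concentration = 25000 units ÷ 88 mL = 284.0909 units/mL
Rate = 770.9091 units/hr ÷ 284.0909 units/mL = 2.7136 mL/hr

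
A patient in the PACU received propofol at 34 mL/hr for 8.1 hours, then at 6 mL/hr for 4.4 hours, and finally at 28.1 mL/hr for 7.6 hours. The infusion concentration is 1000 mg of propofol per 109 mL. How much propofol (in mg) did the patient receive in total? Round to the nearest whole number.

4728 mg

Concentration = 1000 mg ÷ 109 mL = 9.174312 mg/mL
Stage 1: 34 mL/hr × 8.1 hr = 275.4 mL → 275.4 mL × 9.174312 mg/mL = 2526.606 mg
Stage 2: 6 mL/hr × 4.4 hr = 26.4 mL → 26.4 mL × 9.174312 mg/mL = 242.2018 mg
Stage 3: 28.1 mL/hr × 7.6 hr = 213.56 mL → 213.56 mL × 9.174312 mg/mL = 1959.266 mg
Total = 2526.606 + 242.2018 + 1959.266 = 4728.073 mg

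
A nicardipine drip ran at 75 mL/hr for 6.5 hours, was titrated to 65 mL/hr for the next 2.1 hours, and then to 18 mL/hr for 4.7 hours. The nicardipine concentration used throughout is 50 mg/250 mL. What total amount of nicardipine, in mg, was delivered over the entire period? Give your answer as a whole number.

Concentration = 50 mg ÷ 250 mL = 0.2 mg/mL
Stage 1: 75 mL/hr × 6.5 hr = 487.5 mL → 487.5 mL × 0.2 mg/mL = 97.5 mg
Stage 2: 65 mL/hr × 2.1 hr = 136.5 mL → 136.5 mL × 0.2 mg/mL = 27.3 mg
Stage 3: 18 mL/hr × 4.7 hr = 84.6 mL → 84.6 mL × 0.2 mg/mL = 16.92 mg
Total = 97.5 + 27.3 + 16.92 = 141.72 mg

142 mg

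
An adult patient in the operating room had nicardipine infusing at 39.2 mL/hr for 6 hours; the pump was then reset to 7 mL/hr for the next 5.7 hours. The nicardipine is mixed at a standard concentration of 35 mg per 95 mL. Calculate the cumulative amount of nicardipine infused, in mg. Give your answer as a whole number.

Concentration = 35 mg ÷ 95 mL = 0.3684211 mg/mL
Stage 1: 39.2 mL/hr × 6 hr = 235.2 mL → 235.2 mL × 0.3684211 mg/mL = 86.65263 mg
Stage 2: 7 mL/hr × 5.7 hr = 39.9 mL → 39.9 mL × 0.3684211 mg/mL = 14.7 mg
Total = 86.65263 + 14.7 = 101.3526 mg

101 mg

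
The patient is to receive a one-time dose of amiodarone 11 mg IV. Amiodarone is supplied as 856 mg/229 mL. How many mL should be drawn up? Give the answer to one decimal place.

2.9 mL

Concentration = 856 mg ÷ 229 mL = 3.737991 mg/mL
Volume = 11 mg ÷ 3.737991 mg/mL = 2.942757 mL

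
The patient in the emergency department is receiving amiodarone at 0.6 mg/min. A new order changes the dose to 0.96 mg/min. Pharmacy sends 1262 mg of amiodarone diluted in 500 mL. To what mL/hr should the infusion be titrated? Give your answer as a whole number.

23 mL/hr

0.96 mg/min × 60 min/hr = 57.6 mg/hr
Concentration = 1262 mg ÷ 500 mL = 2.524 mg/mL
Rate = 57.6 mg/hr ÷ 2.524 mg/mL = 22.82092 mL/hr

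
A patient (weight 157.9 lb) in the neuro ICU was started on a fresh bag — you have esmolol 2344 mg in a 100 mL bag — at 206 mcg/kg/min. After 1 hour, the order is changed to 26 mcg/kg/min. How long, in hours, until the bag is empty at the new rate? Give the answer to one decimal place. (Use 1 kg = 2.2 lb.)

13.0 hours

Initial rate:
Weight = 157.9 lb ÷ 2.2 lb/kg = 71.77273 kg
Dose = 206 mcg/kg/min × 71.77273 kg = 14785.18 mcg/min
14785.18 mcg/min × 60 min/hr = 887110.9 mcg/hr
Concentration = 2344 mg ÷ 100 mL = 23.44 mg/mL = 23440 mcg/mL
Rate = 887110.9 mcg/hr ÷ 23440 mcg/mL = 37.84603 mL/hr
Volume infused so far = 37.84603 mL/hr × 1 hr = 37.84603 mL
Volume remaining = 100 − 37.84603 = 62.15397 mL
New rate:
Dose = 26 mcg/kg/min × 71.77273 kg = 1866.091 mcg/min
1866.091 mcg/min × 60 min/hr = 111965.5 mcg/hr
Rate = 111965.5 mcg/hr ÷ 23440 mcg/mL = 4.776683 mL/hr
Time remaining = 62.15397 mL ÷ 4.776683 mL/hr = 13.01195 hr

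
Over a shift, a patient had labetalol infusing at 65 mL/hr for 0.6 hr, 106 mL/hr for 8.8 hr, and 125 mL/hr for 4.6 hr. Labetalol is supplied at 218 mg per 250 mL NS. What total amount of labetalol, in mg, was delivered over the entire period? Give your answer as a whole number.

1349 mg

Concentration = 218 mg ÷ 250 mL = 0.872 mg/mL
Stage 1: 65 mL/hr × 0.6 hr = 39 mL → 39 mL × 0.872 mg/mL = 34.008 mg
Stage 2: 106 mL/hr × 8.8 hr = 932.8 mL → 932.8 mL × 0.872 mg/mL = 813.4016 mg
Stage 3: 125 mL/hr × 4.6 hr = 575 mL → 575 mL × 0.872 mg/mL = 501.4 mg
Total = 34.008 + 813.4016 + 501.4 = 1348.81 mg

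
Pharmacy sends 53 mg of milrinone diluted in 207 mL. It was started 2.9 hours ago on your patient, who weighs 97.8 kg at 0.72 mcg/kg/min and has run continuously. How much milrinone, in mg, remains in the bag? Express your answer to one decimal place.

Dose = 0.72 mcg/kg/min × 97.8 kg = 70.416 mcg/min
70.416 mcg/min × 60 min/hr = 4224.96 mcg/hr
Concentration = 53 mg ÷ 207 mL = 0.2560386 mg/mL = 256.0386 mcg/mL
Rate = 4224.96 mcg/hr ÷ 256.0386 mcg/mL = 16.50126 mL/hr
Volume infused = 16.50126 mL/hr × 2.9 hr = 47.85365 mL
Volume remaining = 207 − 47.85365 = 159.1463 mL
Drug remaining = 159.1463 mL × 256.0386 mcg/mL = 40747.62 mcg = 40.74762 mg

40.7 mg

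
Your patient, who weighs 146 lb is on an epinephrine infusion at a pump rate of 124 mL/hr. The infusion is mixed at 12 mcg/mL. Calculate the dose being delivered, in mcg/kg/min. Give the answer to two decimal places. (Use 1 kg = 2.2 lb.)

Weight = 146 lb ÷ 2.2 lb/kg = 66.36364 kg
Drug rate = 124 mL/hr × 12 mcg/mL = 1488 mcg/hr
1488 mcg/hr ÷ 60 min/hr = 24.8 mcg/min
24.8 mcg/min ÷ 66.36364 kg = 0.3736986 mcg/kg/min

0.37 mcg/kg/min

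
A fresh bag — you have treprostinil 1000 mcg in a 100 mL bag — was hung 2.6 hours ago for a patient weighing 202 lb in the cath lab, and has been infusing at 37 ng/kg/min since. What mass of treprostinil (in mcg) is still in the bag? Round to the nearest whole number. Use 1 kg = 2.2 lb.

Weight = 202 lb ÷ 2.2 lb/kg = 91.81818 kg
Dose = 37 ng/kg/min × 91.81818 kg = 3397.273 ng/min
3397.273 ng/min × 60 min/hr = 203836.4 ng/hr
Concentration = 1000 mcg ÷ 100 mL = 10 mcg/mL = 10000 ng/mL
Rate = 203836.4 ng/hr ÷ 10000 ng/mL = 20.38364 mL/hr
Volume infused = 20.38364 mL/hr × 2.6 hr = 52.99745 mL
Volume remaining = 100 − 52.99745 = 47.00255 mL
Drug remaining = 47.00255 mL × 10000 ng/mL = 470025.5 ng = 470.0255 mcg

470 mcg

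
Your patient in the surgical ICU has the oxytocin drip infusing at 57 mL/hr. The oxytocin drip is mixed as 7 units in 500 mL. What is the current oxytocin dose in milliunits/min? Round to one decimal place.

13.3 milliunits/min

Concentration = 7 units ÷ 500 mL = 0.014 units/mL = 14 milliunits/mL
Drug rate = 57 mL/hr × 14 milliunits/mL = 798 milliunits/hr
798 milliunits/hr ÷ 60 min/hr = 13.3 milliunits/min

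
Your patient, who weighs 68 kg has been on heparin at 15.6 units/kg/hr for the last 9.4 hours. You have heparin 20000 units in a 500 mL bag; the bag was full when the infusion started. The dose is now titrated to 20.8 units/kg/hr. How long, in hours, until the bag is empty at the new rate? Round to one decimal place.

Initial rate:
Dose = 15.6 units/kg/hr × 68 kg = 1060.8 units/hr
Concentration = 20000 units ÷ 500 mL = 40 units/mL
Rate = 1060.8 units/hr ÷ 40 units/mL = 26.52 mL/hr
Volume infused so far = 26.52 mL/hr × 9.4 hr = 249.288 mL
Volume remaining = 500 − 249.288 = 250.712 mL
New rate:
Dose = 20.8 units/kg/hr × 68 kg = 1414.4 units/hr
Rate = 1414.4 units/hr ÷ 40 units/mL = 35.36 mL/hr
Time remaining = 250.712 mL ÷ 35.36 mL/hr = 7.090271 hr

7.1 hours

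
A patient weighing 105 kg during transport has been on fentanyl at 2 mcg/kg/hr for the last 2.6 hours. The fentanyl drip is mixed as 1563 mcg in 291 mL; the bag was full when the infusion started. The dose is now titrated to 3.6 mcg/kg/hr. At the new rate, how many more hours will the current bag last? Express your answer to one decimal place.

Initial rate:
Dose = 2 mcg/kg/hr × 105 kg = 210 mcg/hr
Concentration = 1563 mcg ÷ 291 mL = 5.371134 mcg/mL
Rate = 210 mcg/hr ÷ 5.371134 mcg/mL = 39.09789 mL/hr
Volume infused so far = 39.09789 mL/hr × 2.6 hr = 101.6545 mL
Volume remaining = 291 − 101.6545 = 189.3455 mL
New rate:
Dose = 3.6 mcg/kg/hr × 105 kg = 378 mcg/hr
Rate = 378 mcg/hr ÷ 5.371134 mcg/mL = 70.3762 mL/hr
Time remaining = 189.3455 mL ÷ 70.3762 mL/hr = 2.690476 hr

2.7 hours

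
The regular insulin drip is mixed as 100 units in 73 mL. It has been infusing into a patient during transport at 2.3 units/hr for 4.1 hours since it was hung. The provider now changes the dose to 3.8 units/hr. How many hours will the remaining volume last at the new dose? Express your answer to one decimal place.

Initial rate:
Concentration = 100 units ÷ 73 mL = 1.369863 units/mL
Rate = 2.3 units/hr ÷ 1.369863 units/mL = 1.679 mL/hr
Volume infused so far = 1.679 mL/hr × 4.1 hr = 6.8839 mL
Volume remaining = 73 − 6.8839 = 66.1161 mL
New rate:
Rate = 3.8 units/hr ÷ 1.369863 units/mL = 2.774 mL/hr
Time remaining = 66.1161 mL ÷ 2.774 mL/hr = 23.83421 hr

23.8 hours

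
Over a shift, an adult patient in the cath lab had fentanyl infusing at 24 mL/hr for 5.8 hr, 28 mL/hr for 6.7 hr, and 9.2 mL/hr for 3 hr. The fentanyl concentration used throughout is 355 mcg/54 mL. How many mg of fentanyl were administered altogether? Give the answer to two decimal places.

2.33 mg

Concentration = 355 mcg ÷ 54 mL = 6.574074 mcg/mL
Stage 1: 24 mL/hr × 5.8 hr = 139.2 mL → 139.2 mL × 6.574074 mcg/mL = 915.1111 mcg
Stage 2: 28 mL/hr × 6.7 hr = 187.6 mL → 187.6 mL × 6.574074 mcg/mL = 1233.296 mcg
Stage 3: 9.2 mL/hr × 3 hr = 27.6 mL → 27.6 mL × 6.574074 mcg/mL = 181.4444 mcg
Total = 915.1111 + 1233.296 + 181.4444 = 2329.852 mcg = 2.329852 mg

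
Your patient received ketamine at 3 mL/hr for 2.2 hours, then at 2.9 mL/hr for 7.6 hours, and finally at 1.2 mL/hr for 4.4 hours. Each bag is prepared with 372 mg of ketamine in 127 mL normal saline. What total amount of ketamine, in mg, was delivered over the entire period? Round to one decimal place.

Concentration = 372 mg ÷ 127 mL = 2.929134 mg/mL
Stage 1: 3 mL/hr × 2.2 hr = 6.6 mL → 6.6 mL × 2.929134 mg/mL = 19.33228 mg
Stage 2: 2.9 mL/hr × 7.6 hr = 22.04 mL → 22.04 mL × 2.929134 mg/mL = 64.55811 mg
Stage 3: 1.2 mL/hr × 4.4 hr = 5.28 mL → 5.28 mL × 2.929134 mg/mL = 15.46583 mg
Total = 19.33228 + 64.55811 + 15.46583 = 99.35622 mg

99.4 mg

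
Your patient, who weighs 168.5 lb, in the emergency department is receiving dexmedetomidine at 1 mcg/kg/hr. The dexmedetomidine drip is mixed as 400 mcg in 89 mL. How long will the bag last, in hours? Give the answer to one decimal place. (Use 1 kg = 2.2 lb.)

5.2 hours

Weight = 168.5 lb ÷ 2.2 lb/kg = 76.59091 kg
Dose = 1 mcg/kg/hr × 76.59091 kg = 76.59091 mcg/hr
Concentration = 400 mcg ÷ 89 mL = 4.494382 mcg/mL
Rate = 76.59091 mcg/hr ÷ 4.494382 mcg/mL = 17.04148 mL/hr
Duration = 89 mL ÷ 17.04148 mL/hr = 5.222552 hr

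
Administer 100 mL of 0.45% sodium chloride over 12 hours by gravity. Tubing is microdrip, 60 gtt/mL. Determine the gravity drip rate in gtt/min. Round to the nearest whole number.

8 gtt/min

100 mL ÷ (12 hr × 60 = 720 min) = 0.1388889 mL/min
0.1388889 mL/min × 60 gtt/mL = 8.333333 gtt/min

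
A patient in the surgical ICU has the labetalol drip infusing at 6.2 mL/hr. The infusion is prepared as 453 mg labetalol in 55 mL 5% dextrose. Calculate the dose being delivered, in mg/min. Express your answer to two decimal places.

0.85 mg/min

Concentration = 453 mg ÷ 55 mL = 8.236364 mg/mL
Drug rate = 6.2 mL/hr × 8.236364 mg/mL = 51.06545 mg/hr
51.06545 mg/hr ÷ 60 min/hr = 0.8510909 mg/min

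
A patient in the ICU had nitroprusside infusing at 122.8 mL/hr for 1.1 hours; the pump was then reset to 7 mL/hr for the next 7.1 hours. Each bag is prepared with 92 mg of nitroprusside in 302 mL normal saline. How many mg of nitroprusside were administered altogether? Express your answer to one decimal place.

56.3 mg

Concentration = 92 mg ÷ 302 mL = 0.3046358 mg/mL
Stage 1: 122.8 mL/hr × 1.1 hr = 135.08 mL → 135.08 mL × 0.3046358 mg/mL = 41.1502 mg
Stage 2: 7 mL/hr × 7.1 hr = 49.7 mL → 49.7 mL × 0.3046358 mg/mL = 15.1404 mg
Total = 41.1502 + 15.1404 = 56.2906 mg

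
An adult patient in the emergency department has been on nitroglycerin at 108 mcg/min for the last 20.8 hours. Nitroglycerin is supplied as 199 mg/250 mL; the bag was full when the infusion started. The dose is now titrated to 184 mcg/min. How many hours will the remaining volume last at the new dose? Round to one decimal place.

5.8 hours

Initial rate:
108 mcg/min × 60 min/hr = 6480 mcg/hr
Concentration = 199 mg ÷ 250 mL = 0.796 mg/mL = 796 mcg/mL
Rate = 6480 mcg/hr ÷ 796 mcg/mL = 8.140704 mL/hr
Volume infused so far = 8.140704 mL/hr × 20.8 hr = 169.3266 mL
Volume remaining = 250 − 169.3266 = 80.67337 mL
New rate:
184 mcg/min × 60 min/hr = 11040 mcg/hr
Rate = 11040 mcg/hr ÷ 796 mcg/mL = 13.86935 mL/hr
Time remaining = 80.67337 mL ÷ 13.86935 mL/hr = 5.816667 hr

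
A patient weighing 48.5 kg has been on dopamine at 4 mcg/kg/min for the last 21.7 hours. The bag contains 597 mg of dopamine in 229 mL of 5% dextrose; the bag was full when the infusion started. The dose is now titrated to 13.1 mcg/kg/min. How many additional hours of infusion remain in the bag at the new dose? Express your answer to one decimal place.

9.0 hours

Initial rate:
Dose = 4 mcg/kg/min × 48.5 kg = 194 mcg/min
194 mcg/min × 60 min/hr = 11640 mcg/hr
Concentration = 597 mg ÷ 229 mL = 2.606987 mg/mL = 2606.987 mcg/mL
Rate = 11640 mcg/hr ÷ 2606.987 mcg/mL = 4.464925 mL/hr
Volume infused so far = 4.464925 mL/hr × 21.7 hr = 96.88886 mL
Volume remaining = 229 − 96.88886 = 132.1111 mL
New rate:
Dose = 13.1 mcg/kg/min × 48.5 kg = 635.35 mcg/min
635.35 mcg/min × 60 min/hr = 38121 mcg/hr
Rate = 38121 mcg/hr ÷ 2606.987 mcg/mL = 14.62263 mL/hr
Time remaining = 132.1111 mL ÷ 14.62263 mL/hr = 9.034705 hr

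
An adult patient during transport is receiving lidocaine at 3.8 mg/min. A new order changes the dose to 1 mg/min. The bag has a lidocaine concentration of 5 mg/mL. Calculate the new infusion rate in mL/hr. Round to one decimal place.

1 mg/min × 60 min/hr = 60 mg/hr
Rate = 60 mg/hr ÷ 5 mg/mL = 12 mL/hr

12.0 mL/hr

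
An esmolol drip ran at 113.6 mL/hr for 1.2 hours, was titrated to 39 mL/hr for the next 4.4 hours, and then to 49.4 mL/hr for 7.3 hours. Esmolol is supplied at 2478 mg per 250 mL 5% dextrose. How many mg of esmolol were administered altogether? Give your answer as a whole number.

Concentration = 2478 mg ÷ 250 mL = 9.912 mg/mL
Stage 1: 113.6 mL/hr × 1.2 hr = 136.32 mL → 136.32 mL × 9.912 mg/mL = 1351.204 mg
Stage 2: 39 mL/hr × 4.4 hr = 171.6 mL → 171.6 mL × 9.912 mg/mL = 1700.899 mg
Stage 3: 49.4 mL/hr × 7.3 hr = 360.62 mL → 360.62 mL × 9.912 mg/mL = 3574.465 mg
Total = 1351.204 + 1700.899 + 3574.465 = 6626.568 mg

6627 mg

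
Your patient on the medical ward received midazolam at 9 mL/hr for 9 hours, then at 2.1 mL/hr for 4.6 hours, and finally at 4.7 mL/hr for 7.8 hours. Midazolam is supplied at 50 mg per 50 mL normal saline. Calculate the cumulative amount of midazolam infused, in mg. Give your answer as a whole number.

127 mg

Concentration = 50 mg ÷ 50 mL = 1 mg/mL
Stage 1: 9 mL/hr × 9 hr = 81 mL → 81 mL × 1 mg/mL = 81 mg
Stage 2: 2.1 mL/hr × 4.6 hr = 9.66 mL → 9.66 mL × 1 mg/mL = 9.66 mg
Stage 3: 4.7 mL/hr × 7.8 hr = 36.66 mL → 36.66 mL × 1 mg/mL = 36.66 mg
Total = 81 + 9.66 + 36.66 = 127.32 mg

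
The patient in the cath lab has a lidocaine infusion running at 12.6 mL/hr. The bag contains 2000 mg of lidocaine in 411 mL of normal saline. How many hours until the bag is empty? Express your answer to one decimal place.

32.6 hours

Duration = 411 mL ÷ 12.6 mL/hr = 32.61905 hr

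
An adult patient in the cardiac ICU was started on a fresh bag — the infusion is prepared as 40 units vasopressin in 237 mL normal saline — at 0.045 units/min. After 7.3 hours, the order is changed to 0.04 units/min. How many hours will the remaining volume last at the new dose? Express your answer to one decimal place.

Initial rate:
0.045 units/min × 60 min/hr = 2.7 units/hr
Concentration = 40 units ÷ 237 mL = 0.1687764 units/mL
Rate = 2.7 units/hr ÷ 0.1687764 units/mL = 15.9975 mL/hr
Volume infused so far = 15.9975 mL/hr × 7.3 hr = 116.7817 mL
Volume remaining = 237 − 116.7817 = 120.2183 mL
New rate:
0.04 units/min × 60 min/hr = 2.4 units/hr
Rate = 2.4 units/hr ÷ 0.1687764 units/mL = 14.22 mL/hr
Time remaining = 120.2183 mL ÷ 14.22 mL/hr = 8.454167 hr

8.5 hours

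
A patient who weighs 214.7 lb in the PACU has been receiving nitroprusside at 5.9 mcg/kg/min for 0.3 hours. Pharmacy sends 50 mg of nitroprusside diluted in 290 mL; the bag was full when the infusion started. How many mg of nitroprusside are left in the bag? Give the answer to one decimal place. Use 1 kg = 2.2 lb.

Weight = 214.7 lb ÷ 2.2 lb/kg = 97.59091 kg
Dose = 5.9 mcg/kg/min × 97.59091 kg = 575.7864 mcg/min
575.7864 mcg/min × 60 min/hr = 34547.18 mcg/hr
Concentration = 50 mg ÷ 290 mL = 0.1724138 mg/mL = 172.4138 mcg/mL
Rate = 34547.18 mcg/hr ÷ 172.4138 mcg/mL = 200.3737 mL/hr
Volume infused = 200.3737 mL/hr × 0.3 hr = 60.1121 mL
Volume remaining = 290 − 60.1121 = 229.8879 mL
Drug remaining = 229.8879 mL × 172.4138 mcg/mL = 39635.85 mcg = 39.63585 mg

39.6 mg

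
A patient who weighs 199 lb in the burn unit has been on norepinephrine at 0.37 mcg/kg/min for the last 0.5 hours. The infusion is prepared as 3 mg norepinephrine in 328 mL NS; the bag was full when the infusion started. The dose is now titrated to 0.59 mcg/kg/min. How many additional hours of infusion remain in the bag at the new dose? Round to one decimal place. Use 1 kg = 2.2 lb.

Initial rate:
Weight = 199 lb ÷ 2.2 lb/kg = 90.45455 kg
Dose = 0.37 mcg/kg/min × 90.45455 kg = 33.46818 mcg/min
33.46818 mcg/min × 60 min/hr = 2008.091 mcg/hr
Concentration = 3 mg ÷ 328 mL = 0.009146341 mg/mL = 9.146341 mcg/mL
Rate = 2008.091 mcg/hr ÷ 9.146341 mcg/mL = 219.5513 mL/hr
Volume infused so far = 219.5513 mL/hr × 0.5 hr = 109.7756 mL
Volume remaining = 328 − 109.7756 = 218.2244 mL
New rate:
Dose = 0.59 mcg/kg/min × 90.45455 kg = 53.36818 mcg/min
53.36818 mcg/min × 60 min/hr = 3202.091 mcg/hr
Rate = 3202.091 mcg/hr ÷ 9.146341 mcg/mL = 350.0953 mL/hr
Time remaining = 218.2244 mL ÷ 350.0953 mL/hr = 0.6233285 hr

0.6 hours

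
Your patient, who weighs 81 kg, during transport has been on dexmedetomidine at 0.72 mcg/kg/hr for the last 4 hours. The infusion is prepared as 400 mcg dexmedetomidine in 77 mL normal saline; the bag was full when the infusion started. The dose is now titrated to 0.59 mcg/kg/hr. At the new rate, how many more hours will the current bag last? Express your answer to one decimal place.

3.5 hours

Initial rate:
Dose = 0.72 mcg/kg/hr × 81 kg = 58.32 mcg/hr
Concentration = 400 mcg ÷ 77 mL = 5.194805 mcg/mL
Rate = 58.32 mcg/hr ÷ 5.194805 mcg/mL = 11.2266 mL/hr
Volume infused so far = 11.2266 mL/hr × 4 hr = 44.9064 mL
Volume remaining = 77 − 44.9064 = 32.0936 mL
New rate:
Dose = 0.59 mcg/kg/hr × 81 kg = 47.79 mcg/hr
Rate = 47.79 mcg/hr ÷ 5.194805 mcg/mL = 9.199575 mL/hr
Time remaining = 32.0936 mL ÷ 9.199575 mL/hr = 3.488596 hr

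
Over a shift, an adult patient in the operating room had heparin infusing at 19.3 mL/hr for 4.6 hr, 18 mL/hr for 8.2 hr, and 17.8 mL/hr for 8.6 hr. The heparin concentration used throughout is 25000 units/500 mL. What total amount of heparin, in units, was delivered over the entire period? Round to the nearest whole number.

19473 units

Concentration = 25000 units ÷ 500 mL = 50 units/mL
Stage 1: 19.3 mL/hr × 4.6 hr = 88.78 mL → 88.78 mL × 50 units/mL = 4439 units
Stage 2: 18 mL/hr × 8.2 hr = 147.6 mL → 147.6 mL × 50 units/mL = 7380 units
Stage 3: 17.8 mL/hr × 8.6 hr = 153.08 mL → 153.08 mL × 50 units/mL = 7654 units
Total = 4439 + 7380 + 7654 = 19473 units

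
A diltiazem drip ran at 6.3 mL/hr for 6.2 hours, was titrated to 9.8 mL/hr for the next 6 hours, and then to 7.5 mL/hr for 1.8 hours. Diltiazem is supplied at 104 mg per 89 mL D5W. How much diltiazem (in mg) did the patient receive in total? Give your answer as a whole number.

130 mg

Concentration = 104 mg ÷ 89 mL = 1.168539 mg/mL
Stage 1: 6.3 mL/hr × 6.2 hr = 39.06 mL → 39.06 mL × 1.168539 mg/mL = 45.64315 mg
Stage 2: 9.8 mL/hr × 6 hr = 58.8 mL → 58.8 mL × 1.168539 mg/mL = 68.71011 mg
Stage 3: 7.5 mL/hr × 1.8 hr = 13.5 mL → 13.5 mL × 1.168539 mg/mL = 15.77528 mg
Total = 45.64315 + 68.71011 + 15.77528 = 130.1285 mg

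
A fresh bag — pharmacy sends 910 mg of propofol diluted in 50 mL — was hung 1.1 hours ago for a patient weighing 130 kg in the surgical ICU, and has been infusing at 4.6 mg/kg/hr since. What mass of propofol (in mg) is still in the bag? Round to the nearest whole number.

252 mg

Dose = 4.6 mg/kg/hr × 130 kg = 598 mg/hr
Concentration = 910 mg ÷ 50 mL = 18.2 mg/mL
Rate = 598 mg/hr ÷ 18.2 mg/mL = 32.85714 mL/hr
Volume infused = 32.85714 mL/hr × 1.1 hr = 36.14286 mL
Volume remaining = 50 − 36.14286 = 13.85714 mL
Drug remaining = 13.85714 mL × 18.2 mg/mL = 252.2 mg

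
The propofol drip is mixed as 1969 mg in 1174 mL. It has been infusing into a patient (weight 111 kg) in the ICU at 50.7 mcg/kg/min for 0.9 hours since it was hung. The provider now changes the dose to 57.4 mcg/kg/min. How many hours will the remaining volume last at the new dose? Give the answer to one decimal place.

Initial rate:
Dose = 50.7 mcg/kg/min × 111 kg = 5627.7 mcg/min
5627.7 mcg/min × 60 min/hr = 337662 mcg/hr
Concentration = 1969 mg ÷ 1174 mL = 1.677172 mg/mL = 1677.172 mcg/mL
Rate = 337662 mcg/hr ÷ 1677.172 mcg/mL = 201.3282 mL/hr
Volume infused so far = 201.3282 mL/hr × 0.9 hr = 181.1954 mL
Volume remaining = 1174 − 181.1954 = 992.8046 mL
New rate:
Dose = 57.4 mcg/kg/min × 111 kg = 6371.4 mcg/min
6371.4 mcg/min × 60 min/hr = 382284 mcg/hr
Rate = 382284 mcg/hr ÷ 1677.172 mcg/mL = 227.9337 mL/hr
Time remaining = 992.8046 mL ÷ 227.9337 mL/hr = 4.355673 hr

4.4 hours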